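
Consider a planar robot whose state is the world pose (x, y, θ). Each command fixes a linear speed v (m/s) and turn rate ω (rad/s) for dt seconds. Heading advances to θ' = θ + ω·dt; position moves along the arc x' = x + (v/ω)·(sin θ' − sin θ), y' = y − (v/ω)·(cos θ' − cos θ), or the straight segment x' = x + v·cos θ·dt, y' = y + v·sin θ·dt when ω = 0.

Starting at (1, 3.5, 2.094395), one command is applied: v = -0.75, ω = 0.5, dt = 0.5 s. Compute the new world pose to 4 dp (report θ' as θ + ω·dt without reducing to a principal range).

(1.2259, 3.2019, 2.3444)

θ' = 2.0944 + 0.5·0.5 = 2.3444
R = v/ω = -0.75/0.5 = -1.5000
x' = 1 + -1.5000·(sin 2.3444 − sin 2.0944) = 1.2259
y' = 3.5 − -1.5000·(cos 2.3444 − cos 2.0944) = 3.2019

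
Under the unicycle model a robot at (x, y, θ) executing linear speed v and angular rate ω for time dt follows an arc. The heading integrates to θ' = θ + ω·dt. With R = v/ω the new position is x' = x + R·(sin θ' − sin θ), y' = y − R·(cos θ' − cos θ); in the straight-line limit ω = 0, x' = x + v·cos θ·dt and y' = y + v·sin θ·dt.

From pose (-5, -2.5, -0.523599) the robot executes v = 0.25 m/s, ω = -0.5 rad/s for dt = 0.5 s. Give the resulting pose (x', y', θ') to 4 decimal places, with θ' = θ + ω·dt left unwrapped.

(-4.9006, -2.5753, -0.7736)

θ' = -0.5236 + -0.5·0.5 = -0.7736
R = v/ω = 0.25/-0.5 = -0.5000
x' = -5 + -0.5000·(sin -0.7736 − sin -0.5236) = -4.9006
y' = -2.5 − -0.5000·(cos -0.7736 − cos -0.5236) = -2.5753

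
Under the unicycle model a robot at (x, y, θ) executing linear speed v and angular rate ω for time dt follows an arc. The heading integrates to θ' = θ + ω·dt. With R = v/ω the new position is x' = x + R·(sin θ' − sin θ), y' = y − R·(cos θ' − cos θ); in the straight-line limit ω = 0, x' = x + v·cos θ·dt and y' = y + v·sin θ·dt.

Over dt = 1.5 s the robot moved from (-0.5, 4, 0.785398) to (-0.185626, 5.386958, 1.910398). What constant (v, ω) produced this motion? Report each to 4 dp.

v = 1.0000, ω = 0.7500

Δθ = 1.910398 − 0.785398 = 1.125000
ω = Δθ/dt = 1.125000/1.5 = 0.7500
R = −Δy/(cos θ' − cos θ) = 1.3333
v = R·ω = 1.3333·0.7500 = 1.0000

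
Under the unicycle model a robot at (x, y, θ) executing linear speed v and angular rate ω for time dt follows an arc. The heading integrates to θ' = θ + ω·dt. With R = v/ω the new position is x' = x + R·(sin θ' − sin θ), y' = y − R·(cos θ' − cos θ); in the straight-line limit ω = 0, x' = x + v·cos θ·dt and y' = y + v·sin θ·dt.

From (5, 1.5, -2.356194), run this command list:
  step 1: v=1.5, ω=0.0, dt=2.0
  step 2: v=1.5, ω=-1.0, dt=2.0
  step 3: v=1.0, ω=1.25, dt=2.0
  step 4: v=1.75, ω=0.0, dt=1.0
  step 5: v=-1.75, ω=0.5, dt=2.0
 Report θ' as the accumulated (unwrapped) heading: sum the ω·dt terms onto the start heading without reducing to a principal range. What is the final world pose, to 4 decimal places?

step 1: θ'=-2.3562 (straight) → pose (2.8787, -0.6213, -2.3562)
step 2: θ'=-4.3562 (R=-1.5000) → pose (0.4122, -0.0837, -4.3562)
step 3: θ'=-1.8562 (R=0.8000) → pose (-1.1052, -0.1375, -1.8562)
step 4: θ'=-1.8562 (straight) → pose (-1.5979, -1.8167, -1.8562)
step 5: θ'=-0.8562 (R=-3.5000) → pose (-2.3126, 1.4623, -0.8562)

(-2.3126, 1.4623, -0.8562)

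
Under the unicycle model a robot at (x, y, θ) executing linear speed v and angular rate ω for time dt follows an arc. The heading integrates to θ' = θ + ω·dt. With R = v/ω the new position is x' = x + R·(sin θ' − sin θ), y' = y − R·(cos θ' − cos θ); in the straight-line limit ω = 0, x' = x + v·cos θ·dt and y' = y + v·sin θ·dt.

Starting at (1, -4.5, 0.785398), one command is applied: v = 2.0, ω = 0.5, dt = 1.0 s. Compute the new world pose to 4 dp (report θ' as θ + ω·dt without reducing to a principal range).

θ' = 0.7854 + 0.5·1.0 = 1.2854
R = v/ω = 2.0/0.5 = 4.0000
x' = 1 + 4.0000·(sin 1.2854 − sin 0.7854) = 2.0098
y' = -4.5 − 4.0000·(cos 1.2854 − cos 0.7854) = -2.7977

(2.0098, -2.7977, 1.2854)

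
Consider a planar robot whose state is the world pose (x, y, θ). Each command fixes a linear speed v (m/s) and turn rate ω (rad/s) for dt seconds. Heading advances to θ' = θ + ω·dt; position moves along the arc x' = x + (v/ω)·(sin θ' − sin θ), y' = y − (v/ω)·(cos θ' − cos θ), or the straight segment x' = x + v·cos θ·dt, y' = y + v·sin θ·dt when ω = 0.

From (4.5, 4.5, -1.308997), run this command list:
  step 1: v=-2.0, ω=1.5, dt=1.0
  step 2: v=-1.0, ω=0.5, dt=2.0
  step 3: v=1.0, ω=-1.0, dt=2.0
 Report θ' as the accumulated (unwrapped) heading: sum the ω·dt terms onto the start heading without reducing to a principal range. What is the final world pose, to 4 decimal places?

step 1: θ'=0.1910 (R=-1.3333) → pose (2.9590, 5.4640, 0.1910)
step 2: θ'=1.1910 (R=-2.0000) → pose (1.4812, 4.2418, 1.1910)
step 3: θ'=-0.8090 (R=-1.0000) → pose (3.1335, 4.5613, -0.8090)

(3.1335, 4.5613, -0.8090)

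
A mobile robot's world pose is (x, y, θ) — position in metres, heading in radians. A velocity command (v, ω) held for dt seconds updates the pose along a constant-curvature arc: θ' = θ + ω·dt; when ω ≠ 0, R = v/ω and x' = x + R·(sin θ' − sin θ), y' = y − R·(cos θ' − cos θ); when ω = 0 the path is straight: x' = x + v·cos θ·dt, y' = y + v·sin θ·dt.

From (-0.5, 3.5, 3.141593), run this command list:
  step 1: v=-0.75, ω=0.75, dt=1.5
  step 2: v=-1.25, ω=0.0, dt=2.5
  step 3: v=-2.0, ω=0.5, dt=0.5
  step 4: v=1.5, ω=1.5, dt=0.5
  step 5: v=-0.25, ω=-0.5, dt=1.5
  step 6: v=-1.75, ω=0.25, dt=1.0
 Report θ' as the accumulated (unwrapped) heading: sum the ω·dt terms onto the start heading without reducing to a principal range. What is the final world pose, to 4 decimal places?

(2.2529, 9.2156, 4.7666)

step 1: θ'=4.2666 (R=-1.0000) → pose (0.4023, 4.0688, 4.2666)
step 2: θ'=4.2666 (straight) → pose (1.7497, 6.8884, 4.2666)
step 3: θ'=4.5166 (R=-4.0000) → pose (2.0642, 7.8349, 4.5166)
step 4: θ'=5.2666 (R=1.0000) → pose (2.1948, 7.1141, 5.2666)
step 5: θ'=4.5166 (R=0.5000) → pose (2.1295, 7.4745, 4.5166)
step 6: θ'=4.7666 (R=-7.0000) → pose (2.2529, 9.2156, 4.7666)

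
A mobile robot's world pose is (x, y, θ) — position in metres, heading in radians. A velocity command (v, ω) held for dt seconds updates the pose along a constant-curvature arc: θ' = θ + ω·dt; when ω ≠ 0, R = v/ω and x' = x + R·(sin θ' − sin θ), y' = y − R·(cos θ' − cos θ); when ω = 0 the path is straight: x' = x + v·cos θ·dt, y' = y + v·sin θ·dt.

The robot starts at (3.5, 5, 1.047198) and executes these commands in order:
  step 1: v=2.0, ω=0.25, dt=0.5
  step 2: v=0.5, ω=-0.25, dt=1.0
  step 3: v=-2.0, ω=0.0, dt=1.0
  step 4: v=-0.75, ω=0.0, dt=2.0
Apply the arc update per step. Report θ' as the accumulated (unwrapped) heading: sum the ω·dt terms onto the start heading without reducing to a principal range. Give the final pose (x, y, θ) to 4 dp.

(2.0797, 3.5376, 0.9222)

step 1: θ'=1.1722 (R=8.0000) → pose (3.9446, 5.8950, 1.1722)
step 2: θ'=0.9222 (R=-2.0000) → pose (4.1940, 6.3269, 0.9222)
step 3: θ'=0.9222 (straight) → pose (2.9859, 4.7330, 0.9222)
step 4: θ'=0.9222 (straight) → pose (2.0797, 3.5376, 0.9222)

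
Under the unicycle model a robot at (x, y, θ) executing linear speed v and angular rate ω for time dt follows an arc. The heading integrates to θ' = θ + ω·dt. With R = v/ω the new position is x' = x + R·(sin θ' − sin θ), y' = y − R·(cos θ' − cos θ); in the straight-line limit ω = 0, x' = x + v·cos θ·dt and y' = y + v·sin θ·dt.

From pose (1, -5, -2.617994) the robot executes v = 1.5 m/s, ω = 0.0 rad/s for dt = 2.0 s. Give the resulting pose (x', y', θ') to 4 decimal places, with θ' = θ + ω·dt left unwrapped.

(-1.5981, -6.5000, -2.6180)

θ' = -2.6180 + 0.0·2.0 = -2.6180
ω = 0 → straight: x' = 1 + 1.5·cos(-2.6180)·2.0 = -1.5981
y' = -5 + 1.5·sin(-2.6180)·2.0 = -6.5000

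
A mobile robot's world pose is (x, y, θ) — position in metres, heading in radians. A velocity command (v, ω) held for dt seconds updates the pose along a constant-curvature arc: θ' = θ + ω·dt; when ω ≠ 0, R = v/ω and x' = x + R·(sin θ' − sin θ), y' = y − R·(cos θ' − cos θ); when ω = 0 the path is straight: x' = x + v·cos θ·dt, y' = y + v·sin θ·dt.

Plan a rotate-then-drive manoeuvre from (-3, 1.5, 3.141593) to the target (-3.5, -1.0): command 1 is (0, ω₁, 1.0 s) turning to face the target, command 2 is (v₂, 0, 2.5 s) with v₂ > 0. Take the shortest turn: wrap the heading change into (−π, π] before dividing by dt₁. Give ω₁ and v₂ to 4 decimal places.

ω₁ = 1.3734, v₂ = 1.0198

heading to target = atan2(-1−1.5, -3.5−-3) = -1.7682
Δθ = wrap(-1.7682 − 3.1416) = 1.3734; ω₁ = Δθ/dt₁ = 1.3734
distance = √((-3.5−-3)² + (-1−1.5)²) = 2.5495; v₂ = distance/dt₂ = 1.0198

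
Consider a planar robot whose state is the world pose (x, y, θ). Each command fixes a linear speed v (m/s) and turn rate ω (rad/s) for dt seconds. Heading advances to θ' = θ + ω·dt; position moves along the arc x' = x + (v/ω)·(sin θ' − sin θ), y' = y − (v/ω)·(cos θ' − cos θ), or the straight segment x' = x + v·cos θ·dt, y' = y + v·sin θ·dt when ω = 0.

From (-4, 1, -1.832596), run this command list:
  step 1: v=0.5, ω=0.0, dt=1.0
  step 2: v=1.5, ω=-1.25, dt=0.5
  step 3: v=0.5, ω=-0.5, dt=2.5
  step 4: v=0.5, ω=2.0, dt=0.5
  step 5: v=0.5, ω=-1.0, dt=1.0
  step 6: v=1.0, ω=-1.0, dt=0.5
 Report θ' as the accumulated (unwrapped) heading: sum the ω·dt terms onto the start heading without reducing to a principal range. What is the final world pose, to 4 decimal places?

(-6.7550, 0.2364, -4.2076)

step 1: θ'=-1.8326 (straight) → pose (-4.1294, 0.5170, -1.8326)
step 2: θ'=-2.4576 (R=-1.2000) → pose (-4.5302, -0.1024, -2.4576)
step 3: θ'=-3.7076 (R=-1.0000) → pose (-5.6984, -0.1714, -3.7076)
step 4: θ'=-2.7076 (R=0.2500) → pose (-5.9376, -0.1556, -2.7076)
step 5: θ'=-3.7076 (R=-0.5000) → pose (-6.4160, -0.1240, -3.7076)
step 6: θ'=-4.2076 (R=-1.0000) → pose (-6.7550, 0.2364, -4.2076)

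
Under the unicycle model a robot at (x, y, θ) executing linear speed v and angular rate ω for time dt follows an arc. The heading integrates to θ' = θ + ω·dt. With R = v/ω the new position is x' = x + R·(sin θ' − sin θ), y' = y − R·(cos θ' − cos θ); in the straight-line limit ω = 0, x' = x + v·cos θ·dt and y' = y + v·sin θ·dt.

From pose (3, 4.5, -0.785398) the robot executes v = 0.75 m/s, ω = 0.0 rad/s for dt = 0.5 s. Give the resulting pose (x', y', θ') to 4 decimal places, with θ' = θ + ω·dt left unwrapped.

θ' = -0.7854 + 0.0·0.5 = -0.7854
ω = 0 → straight: x' = 3 + 0.75·cos(-0.7854)·0.5 = 3.2652
y' = 4.5 + 0.75·sin(-0.7854)·0.5 = 4.2348

(3.2652, 4.2348, -0.7854)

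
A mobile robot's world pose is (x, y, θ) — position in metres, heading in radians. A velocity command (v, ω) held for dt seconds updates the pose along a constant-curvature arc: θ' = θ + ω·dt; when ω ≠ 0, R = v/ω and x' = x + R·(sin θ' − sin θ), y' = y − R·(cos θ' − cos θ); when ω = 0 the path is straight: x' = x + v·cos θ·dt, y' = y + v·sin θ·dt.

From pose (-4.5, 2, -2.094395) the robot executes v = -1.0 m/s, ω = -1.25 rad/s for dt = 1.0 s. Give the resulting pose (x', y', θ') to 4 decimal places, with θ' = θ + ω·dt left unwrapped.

θ' = -2.0944 + -1.25·1.0 = -3.3444
R = v/ω = -1.0/-1.25 = 0.8000
x' = -4.5 + 0.8000·(sin -3.3444 − sin -2.0944) = -3.6460
y' = 2 − 0.8000·(cos -3.3444 − cos -2.0944) = 2.3836

(-3.6460, 2.3836, -3.3444)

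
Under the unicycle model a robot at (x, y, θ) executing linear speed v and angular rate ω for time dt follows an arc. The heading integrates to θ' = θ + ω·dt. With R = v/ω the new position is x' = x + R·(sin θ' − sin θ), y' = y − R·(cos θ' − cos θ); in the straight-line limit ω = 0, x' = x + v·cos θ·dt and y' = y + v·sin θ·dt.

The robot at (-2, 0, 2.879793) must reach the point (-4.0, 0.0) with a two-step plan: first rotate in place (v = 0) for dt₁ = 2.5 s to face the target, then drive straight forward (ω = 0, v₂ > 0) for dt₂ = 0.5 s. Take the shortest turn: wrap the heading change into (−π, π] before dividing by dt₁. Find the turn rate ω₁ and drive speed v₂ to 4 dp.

ω₁ = 0.1047, v₂ = 4.0000

heading to target = atan2(0−0, -4−-2) = 3.1416
Δθ = wrap(3.1416 − 2.8798) = 0.2618; ω₁ = Δθ/dt₁ = 0.1047
distance = √((-4−-2)² + (0−0)²) = 2.0000; v₂ = distance/dt₂ = 4.0000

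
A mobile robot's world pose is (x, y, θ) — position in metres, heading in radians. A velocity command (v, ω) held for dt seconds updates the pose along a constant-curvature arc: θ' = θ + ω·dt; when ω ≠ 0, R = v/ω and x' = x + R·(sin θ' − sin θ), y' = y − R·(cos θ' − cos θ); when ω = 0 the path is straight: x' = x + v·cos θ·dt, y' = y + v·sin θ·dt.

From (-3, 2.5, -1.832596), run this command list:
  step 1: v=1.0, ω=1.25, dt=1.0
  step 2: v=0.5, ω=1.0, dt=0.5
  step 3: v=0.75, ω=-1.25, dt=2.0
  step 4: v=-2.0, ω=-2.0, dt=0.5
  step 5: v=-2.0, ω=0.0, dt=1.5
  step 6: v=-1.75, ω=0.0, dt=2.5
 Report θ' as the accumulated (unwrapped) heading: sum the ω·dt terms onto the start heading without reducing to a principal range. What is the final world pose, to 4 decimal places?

(5.4617, -2.6539, -3.5826)

step 1: θ'=-0.5826 (R=0.8000) → pose (-2.6674, 1.6249, -0.5826)
step 2: θ'=-0.0826 (R=0.5000) → pose (-2.4336, 1.5441, -0.0826)
step 3: θ'=-2.5826 (R=-0.6000) → pose (-2.1649, 0.4375, -2.5826)
step 4: θ'=-3.5826 (R=1.0000) → pose (-1.2077, 0.4940, -3.5826)
step 5: θ'=-3.5826 (straight) → pose (1.5053, -0.7865, -3.5826)
step 6: θ'=-3.5826 (straight) → pose (5.4617, -2.6539, -3.5826)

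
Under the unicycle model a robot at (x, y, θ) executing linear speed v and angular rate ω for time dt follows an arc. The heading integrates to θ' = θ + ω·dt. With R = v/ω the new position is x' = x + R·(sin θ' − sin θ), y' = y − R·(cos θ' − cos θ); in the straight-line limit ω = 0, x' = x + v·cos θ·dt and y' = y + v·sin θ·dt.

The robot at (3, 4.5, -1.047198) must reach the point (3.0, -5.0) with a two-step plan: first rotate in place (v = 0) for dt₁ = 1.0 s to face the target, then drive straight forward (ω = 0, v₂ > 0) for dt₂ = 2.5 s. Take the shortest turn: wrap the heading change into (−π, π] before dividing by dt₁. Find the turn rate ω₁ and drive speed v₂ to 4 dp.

ω₁ = -0.5236, v₂ = 3.8000

heading to target = atan2(-5−4.5, 3−3) = -1.5708
Δθ = wrap(-1.5708 − -1.0472) = -0.5236; ω₁ = Δθ/dt₁ = -0.5236
distance = √((3−3)² + (-5−4.5)²) = 9.5000; v₂ = distance/dt₂ = 3.8000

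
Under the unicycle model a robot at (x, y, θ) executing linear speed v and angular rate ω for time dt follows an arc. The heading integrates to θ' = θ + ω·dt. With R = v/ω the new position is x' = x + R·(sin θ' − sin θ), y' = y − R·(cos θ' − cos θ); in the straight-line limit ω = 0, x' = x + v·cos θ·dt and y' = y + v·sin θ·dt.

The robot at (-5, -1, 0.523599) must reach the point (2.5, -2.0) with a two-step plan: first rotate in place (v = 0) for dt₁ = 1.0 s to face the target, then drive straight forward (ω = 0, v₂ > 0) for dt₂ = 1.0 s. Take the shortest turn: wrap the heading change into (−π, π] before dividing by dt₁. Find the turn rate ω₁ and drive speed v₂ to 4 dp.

ω₁ = -0.6562, v₂ = 7.5664

heading to target = atan2(-2−-1, 2.5−-5) = -0.1326
Δθ = wrap(-0.1326 − 0.5236) = -0.6562; ω₁ = Δθ/dt₁ = -0.6562
distance = √((2.5−-5)² + (-2−-1)²) = 7.5664; v₂ = distance/dt₂ = 7.5664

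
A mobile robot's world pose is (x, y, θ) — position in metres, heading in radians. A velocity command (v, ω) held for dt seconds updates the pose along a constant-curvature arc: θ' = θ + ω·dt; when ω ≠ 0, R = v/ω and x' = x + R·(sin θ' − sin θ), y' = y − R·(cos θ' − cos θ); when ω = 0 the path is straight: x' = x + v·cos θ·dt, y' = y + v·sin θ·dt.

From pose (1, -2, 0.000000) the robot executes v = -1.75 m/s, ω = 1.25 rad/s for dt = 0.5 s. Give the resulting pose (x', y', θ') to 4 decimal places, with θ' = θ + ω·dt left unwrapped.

θ' = 0.0000 + 1.25·0.5 = 0.6250
R = v/ω = -1.75/1.25 = -1.4000
x' = 1 + -1.4000·(sin 0.6250 − sin 0.0000) = 0.1809
y' = -2 − -1.4000·(cos 0.6250 − cos 0.0000) = -2.2647

(0.1809, -2.2647, 0.6250)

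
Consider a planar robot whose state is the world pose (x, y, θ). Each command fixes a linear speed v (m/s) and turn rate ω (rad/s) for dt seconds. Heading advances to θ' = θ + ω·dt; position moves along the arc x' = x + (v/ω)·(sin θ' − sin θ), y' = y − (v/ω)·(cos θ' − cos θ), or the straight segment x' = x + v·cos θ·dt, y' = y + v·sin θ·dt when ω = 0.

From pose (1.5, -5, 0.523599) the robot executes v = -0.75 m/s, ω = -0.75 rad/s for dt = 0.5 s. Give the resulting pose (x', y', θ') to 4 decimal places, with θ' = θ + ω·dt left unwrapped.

θ' = 0.5236 + -0.75·0.5 = 0.1486
R = v/ω = -0.75/-0.75 = 1.0000
x' = 1.5 + 1.0000·(sin 0.1486 − sin 0.5236) = 1.1481
y' = -5 − 1.0000·(cos 0.1486 − cos 0.5236) = -5.1230

(1.1481, -5.1230, 0.1486)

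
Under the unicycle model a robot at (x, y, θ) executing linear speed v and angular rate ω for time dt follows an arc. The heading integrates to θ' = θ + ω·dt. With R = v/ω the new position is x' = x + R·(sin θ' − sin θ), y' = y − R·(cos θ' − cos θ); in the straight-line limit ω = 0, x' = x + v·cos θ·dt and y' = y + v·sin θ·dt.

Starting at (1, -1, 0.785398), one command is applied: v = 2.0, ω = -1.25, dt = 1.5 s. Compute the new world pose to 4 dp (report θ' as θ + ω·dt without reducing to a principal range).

θ' = 0.7854 + -1.25·1.5 = -1.0896
R = v/ω = 2.0/-1.25 = -1.6000
x' = 1 + -1.6000·(sin -1.0896 − sin 0.7854) = 3.5497
y' = -1 − -1.6000·(cos -1.0896 − cos 0.7854) = -1.3908

(3.5497, -1.3908, -1.0896)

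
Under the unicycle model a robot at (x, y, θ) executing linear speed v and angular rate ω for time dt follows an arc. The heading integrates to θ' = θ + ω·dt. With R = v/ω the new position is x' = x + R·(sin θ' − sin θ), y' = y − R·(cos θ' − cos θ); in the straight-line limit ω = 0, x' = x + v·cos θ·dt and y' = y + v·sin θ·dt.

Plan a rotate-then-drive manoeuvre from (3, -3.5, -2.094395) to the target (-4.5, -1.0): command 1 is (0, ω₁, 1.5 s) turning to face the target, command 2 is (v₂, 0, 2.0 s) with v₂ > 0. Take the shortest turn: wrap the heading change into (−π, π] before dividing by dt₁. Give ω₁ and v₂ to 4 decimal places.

heading to target = atan2(-1−-3.5, -4.5−3) = 2.8198
Δθ = wrap(2.8198 − -2.0944) = -1.3689; ω₁ = Δθ/dt₁ = -0.9126
distance = √((-4.5−3)² + (-1−-3.5)²) = 7.9057; v₂ = distance/dt₂ = 3.9528

ω₁ = -0.9126, v₂ = 3.9528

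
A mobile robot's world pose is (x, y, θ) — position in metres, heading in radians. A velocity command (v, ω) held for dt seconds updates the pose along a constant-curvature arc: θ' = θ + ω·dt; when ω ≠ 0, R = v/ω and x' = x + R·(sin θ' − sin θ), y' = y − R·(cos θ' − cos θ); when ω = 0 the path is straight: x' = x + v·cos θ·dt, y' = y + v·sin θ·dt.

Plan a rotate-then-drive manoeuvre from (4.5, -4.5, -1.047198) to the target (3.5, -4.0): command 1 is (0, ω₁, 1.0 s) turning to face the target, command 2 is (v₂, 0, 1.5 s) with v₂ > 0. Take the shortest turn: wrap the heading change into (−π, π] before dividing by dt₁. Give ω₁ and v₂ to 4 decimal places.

heading to target = atan2(-4−-4.5, 3.5−4.5) = 2.6779
Δθ = wrap(2.6779 − -1.0472) = -2.5580; ω₁ = Δθ/dt₁ = -2.5580
distance = √((3.5−4.5)² + (-4−-4.5)²) = 1.1180; v₂ = distance/dt₂ = 0.7454

ω₁ = -2.5580, v₂ = 0.7454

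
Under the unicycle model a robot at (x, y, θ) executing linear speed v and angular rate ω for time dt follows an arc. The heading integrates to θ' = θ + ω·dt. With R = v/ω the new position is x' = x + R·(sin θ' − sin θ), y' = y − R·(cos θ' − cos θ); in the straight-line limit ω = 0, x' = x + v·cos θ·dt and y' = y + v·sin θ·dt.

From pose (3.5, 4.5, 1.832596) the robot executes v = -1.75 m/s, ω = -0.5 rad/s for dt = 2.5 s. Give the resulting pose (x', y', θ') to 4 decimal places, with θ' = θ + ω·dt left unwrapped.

θ' = 1.8326 + -0.5·2.5 = 0.5826
R = v/ω = -1.75/-0.5 = 3.5000
x' = 3.5 + 3.5000·(sin 0.5826 − sin 1.8326) = 2.0449
y' = 4.5 − 3.5000·(cos 0.5826 − cos 1.8326) = 0.6715

(2.0449, 0.6715, 0.5826)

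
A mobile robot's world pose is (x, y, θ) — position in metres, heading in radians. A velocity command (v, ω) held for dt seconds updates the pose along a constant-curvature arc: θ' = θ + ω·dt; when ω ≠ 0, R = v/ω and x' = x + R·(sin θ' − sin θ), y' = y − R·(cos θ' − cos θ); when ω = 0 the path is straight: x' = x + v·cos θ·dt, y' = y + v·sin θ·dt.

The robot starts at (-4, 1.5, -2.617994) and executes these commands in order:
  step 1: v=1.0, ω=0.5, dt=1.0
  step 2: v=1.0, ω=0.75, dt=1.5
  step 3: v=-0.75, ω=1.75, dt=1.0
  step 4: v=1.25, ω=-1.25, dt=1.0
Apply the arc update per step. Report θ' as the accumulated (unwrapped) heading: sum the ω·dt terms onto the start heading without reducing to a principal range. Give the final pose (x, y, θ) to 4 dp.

step 1: θ'=-2.1180 (R=2.0000) → pose (-4.7080, 0.8085, -2.1180)
step 2: θ'=-0.9930 (R=1.3333) → pose (-4.6862, -0.6134, -0.9930)
step 3: θ'=0.7570 (R=-0.4286) → pose (-5.3395, -0.5360, 0.7570)
step 4: θ'=-0.4930 (R=-1.0000) → pose (-4.1795, -0.3820, -0.4930)

(-4.1795, -0.3820, -0.4930)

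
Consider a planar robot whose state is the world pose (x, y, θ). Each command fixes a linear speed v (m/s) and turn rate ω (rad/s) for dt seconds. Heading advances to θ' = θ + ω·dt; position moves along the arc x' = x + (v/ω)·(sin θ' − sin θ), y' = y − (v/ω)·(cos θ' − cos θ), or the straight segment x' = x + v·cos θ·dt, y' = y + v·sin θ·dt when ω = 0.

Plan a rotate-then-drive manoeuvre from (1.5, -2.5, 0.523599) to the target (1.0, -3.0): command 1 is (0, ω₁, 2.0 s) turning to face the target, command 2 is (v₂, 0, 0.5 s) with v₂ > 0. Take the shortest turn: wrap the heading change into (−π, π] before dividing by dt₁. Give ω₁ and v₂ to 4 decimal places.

heading to target = atan2(-3−-2.5, 1−1.5) = -2.3562
Δθ = wrap(-2.3562 − 0.5236) = -2.8798; ω₁ = Δθ/dt₁ = -1.4399
distance = √((1−1.5)² + (-3−-2.5)²) = 0.7071; v₂ = distance/dt₂ = 1.4142

ω₁ = -1.4399, v₂ = 1.4142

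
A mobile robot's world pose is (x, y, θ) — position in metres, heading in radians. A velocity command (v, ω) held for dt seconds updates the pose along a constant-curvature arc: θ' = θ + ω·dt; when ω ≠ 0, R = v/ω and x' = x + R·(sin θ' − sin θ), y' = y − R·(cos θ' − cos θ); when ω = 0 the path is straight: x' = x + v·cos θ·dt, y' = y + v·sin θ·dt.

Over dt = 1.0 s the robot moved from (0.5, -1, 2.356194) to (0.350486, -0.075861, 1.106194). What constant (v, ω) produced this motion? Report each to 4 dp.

Δθ = 1.106194 − 2.356194 = -1.250000
ω = Δθ/dt = -1.250000/1.0 = -1.2500
R = −Δy/(cos θ' − cos θ) = -0.8000
v = R·ω = -0.8000·-1.2500 = 1.0000

v = 1.0000, ω = -1.2500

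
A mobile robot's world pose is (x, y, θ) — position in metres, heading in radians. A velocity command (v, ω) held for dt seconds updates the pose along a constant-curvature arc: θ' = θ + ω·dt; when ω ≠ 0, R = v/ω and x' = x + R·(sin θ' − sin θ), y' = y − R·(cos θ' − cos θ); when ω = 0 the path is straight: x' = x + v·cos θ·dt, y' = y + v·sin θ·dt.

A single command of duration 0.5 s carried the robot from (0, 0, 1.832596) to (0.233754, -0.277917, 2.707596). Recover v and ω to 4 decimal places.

v = -0.7500, ω = 1.7500

Δθ = 2.707596 − 1.832596 = 0.875000
ω = Δθ/dt = 0.875000/0.5 = 1.7500
R = −Δy/(cos θ' − cos θ) = -0.4286
v = R·ω = -0.4286·1.7500 = -0.7500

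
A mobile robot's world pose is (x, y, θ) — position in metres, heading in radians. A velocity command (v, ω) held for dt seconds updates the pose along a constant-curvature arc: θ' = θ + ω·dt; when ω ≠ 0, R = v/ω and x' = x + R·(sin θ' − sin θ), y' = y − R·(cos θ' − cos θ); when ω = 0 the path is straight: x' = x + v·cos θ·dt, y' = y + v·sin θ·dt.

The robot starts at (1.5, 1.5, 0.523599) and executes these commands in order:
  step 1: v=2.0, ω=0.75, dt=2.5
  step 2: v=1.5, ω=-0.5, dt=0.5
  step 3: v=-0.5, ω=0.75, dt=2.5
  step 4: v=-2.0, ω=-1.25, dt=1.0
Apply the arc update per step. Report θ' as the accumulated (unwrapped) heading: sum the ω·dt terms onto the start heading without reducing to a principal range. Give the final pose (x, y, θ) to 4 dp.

(4.3711, 6.7603, 2.7736)

step 1: θ'=2.3986 (R=2.6667) → pose (1.9707, 5.7733, 2.3986)
step 2: θ'=2.1486 (R=-3.0000) → pose (1.4871, 6.3440, 2.1486)
step 3: θ'=4.0236 (R=-0.6667) → pose (2.5603, 6.2844, 4.0236)
step 4: θ'=2.7736 (R=1.6000) → pose (4.3711, 6.7603, 2.7736)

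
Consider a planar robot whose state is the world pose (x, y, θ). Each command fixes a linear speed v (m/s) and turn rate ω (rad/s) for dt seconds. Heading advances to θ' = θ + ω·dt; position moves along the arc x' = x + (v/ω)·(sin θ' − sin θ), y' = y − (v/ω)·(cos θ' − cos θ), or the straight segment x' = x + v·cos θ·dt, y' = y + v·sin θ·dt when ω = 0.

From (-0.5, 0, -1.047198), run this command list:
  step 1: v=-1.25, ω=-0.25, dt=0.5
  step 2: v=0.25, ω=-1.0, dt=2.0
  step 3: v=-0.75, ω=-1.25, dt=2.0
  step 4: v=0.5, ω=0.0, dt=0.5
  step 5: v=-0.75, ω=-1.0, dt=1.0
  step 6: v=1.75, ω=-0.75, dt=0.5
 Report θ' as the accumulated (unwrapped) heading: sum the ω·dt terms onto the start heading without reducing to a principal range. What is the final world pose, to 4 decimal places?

(-0.4708, -1.2891, -7.0472)

step 1: θ'=-1.1722 (R=5.0000) → pose (-0.7779, 0.5594, -1.1722)
step 2: θ'=-3.1722 (R=-0.2500) → pose (-1.0160, 0.2124, -3.1722)
step 3: θ'=-5.6722 (R=0.6000) → pose (-0.6901, -0.8787, -5.6722)
step 4: θ'=-5.6722 (straight) → pose (-0.4853, -0.7353, -5.6722)
step 5: θ'=-6.6722 (R=0.7500) → pose (-1.2001, -0.8150, -6.6722)
step 6: θ'=-7.0472 (R=-2.3333) → pose (-0.4708, -1.2891, -7.0472)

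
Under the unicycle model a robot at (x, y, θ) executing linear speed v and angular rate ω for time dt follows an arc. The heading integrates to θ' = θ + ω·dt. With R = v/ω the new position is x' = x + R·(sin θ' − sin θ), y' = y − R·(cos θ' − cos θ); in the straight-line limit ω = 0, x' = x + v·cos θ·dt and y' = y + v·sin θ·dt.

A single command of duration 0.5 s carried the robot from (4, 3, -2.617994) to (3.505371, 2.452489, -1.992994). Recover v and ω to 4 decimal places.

Δθ = -1.992994 − -2.617994 = 0.625000
ω = Δθ/dt = 0.625000/0.5 = 1.2500
R = −Δy/(cos θ' − cos θ) = 1.2000
v = R·ω = 1.2000·1.2500 = 1.5000

v = 1.5000, ω = 1.2500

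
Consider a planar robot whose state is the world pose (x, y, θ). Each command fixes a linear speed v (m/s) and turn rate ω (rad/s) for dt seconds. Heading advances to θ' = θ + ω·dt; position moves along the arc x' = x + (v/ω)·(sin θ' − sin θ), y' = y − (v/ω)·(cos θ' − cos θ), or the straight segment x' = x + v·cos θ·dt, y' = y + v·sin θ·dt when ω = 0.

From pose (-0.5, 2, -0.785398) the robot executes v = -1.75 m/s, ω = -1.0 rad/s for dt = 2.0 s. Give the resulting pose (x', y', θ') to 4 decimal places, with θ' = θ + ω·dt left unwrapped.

θ' = -0.7854 + -1.0·2.0 = -2.7854
R = v/ω = -1.75/-1.0 = 1.7500
x' = -0.5 + 1.7500·(sin -2.7854 − sin -0.7854) = 0.1272
y' = 2 − 1.7500·(cos -2.7854 − cos -0.7854) = 4.8776

(0.1272, 4.8776, -2.7854)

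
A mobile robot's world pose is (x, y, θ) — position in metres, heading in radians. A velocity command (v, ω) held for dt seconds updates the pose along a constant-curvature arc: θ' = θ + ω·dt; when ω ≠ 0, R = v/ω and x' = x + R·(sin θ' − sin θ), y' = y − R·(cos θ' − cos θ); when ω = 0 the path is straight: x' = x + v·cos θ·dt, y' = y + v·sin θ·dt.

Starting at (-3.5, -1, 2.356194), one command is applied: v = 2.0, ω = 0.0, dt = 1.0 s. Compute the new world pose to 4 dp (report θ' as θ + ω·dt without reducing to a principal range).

θ' = 2.3562 + 0.0·1.0 = 2.3562
ω = 0 → straight: x' = -3.5 + 2.0·cos(2.3562)·1.0 = -4.9142
y' = -1 + 2.0·sin(2.3562)·1.0 = 0.4142

(-4.9142, 0.4142, 2.3562)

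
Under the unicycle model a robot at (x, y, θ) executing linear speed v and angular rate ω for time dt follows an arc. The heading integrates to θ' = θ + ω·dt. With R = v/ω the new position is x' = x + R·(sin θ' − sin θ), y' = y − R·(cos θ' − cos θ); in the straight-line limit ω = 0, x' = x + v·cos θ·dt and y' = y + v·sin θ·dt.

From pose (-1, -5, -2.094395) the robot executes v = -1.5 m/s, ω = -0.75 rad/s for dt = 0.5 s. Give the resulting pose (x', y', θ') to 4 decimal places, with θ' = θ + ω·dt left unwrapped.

(-0.5134, -4.4351, -2.4694)

θ' = -2.0944 + -0.75·0.5 = -2.4694
R = v/ω = -1.5/-0.75 = 2.0000
x' = -1 + 2.0000·(sin -2.4694 − sin -2.0944) = -0.5134
y' = -5 − 2.0000·(cos -2.4694 − cos -2.0944) = -4.4351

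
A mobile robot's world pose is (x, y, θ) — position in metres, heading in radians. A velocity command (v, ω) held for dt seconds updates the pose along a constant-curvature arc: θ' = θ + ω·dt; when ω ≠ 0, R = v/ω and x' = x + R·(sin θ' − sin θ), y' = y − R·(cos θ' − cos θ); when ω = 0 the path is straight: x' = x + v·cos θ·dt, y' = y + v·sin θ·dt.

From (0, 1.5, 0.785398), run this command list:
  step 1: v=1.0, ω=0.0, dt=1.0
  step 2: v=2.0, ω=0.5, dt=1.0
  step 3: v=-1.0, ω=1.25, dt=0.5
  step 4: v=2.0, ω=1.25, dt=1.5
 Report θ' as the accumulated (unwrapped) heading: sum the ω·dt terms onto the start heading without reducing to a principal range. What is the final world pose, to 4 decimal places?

step 1: θ'=0.7854 (straight) → pose (0.7071, 2.2071, 0.7854)
step 2: θ'=1.2854 (R=4.0000) → pose (1.7169, 3.9094, 1.2854)
step 3: θ'=1.9104 (R=-0.8000) → pose (1.7302, 3.4177, 1.9104)
step 4: θ'=3.7854 (R=1.6000) → pose (-0.7388, 4.1644, 3.7854)

(-0.7388, 4.1644, 3.7854)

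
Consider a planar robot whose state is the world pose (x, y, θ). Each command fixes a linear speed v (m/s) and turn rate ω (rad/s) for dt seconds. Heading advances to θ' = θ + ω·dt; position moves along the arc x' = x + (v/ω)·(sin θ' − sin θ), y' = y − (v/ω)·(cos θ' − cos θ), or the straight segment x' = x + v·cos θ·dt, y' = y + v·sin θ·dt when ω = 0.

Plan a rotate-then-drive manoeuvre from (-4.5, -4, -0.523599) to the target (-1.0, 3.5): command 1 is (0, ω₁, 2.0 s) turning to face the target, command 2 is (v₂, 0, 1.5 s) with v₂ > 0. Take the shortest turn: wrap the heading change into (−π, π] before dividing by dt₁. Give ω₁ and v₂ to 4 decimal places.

heading to target = atan2(3.5−-4, -1−-4.5) = 1.1342
Δθ = wrap(1.1342 − -0.5236) = 1.6578; ω₁ = Δθ/dt₁ = 0.8289
distance = √((-1−-4.5)² + (3.5−-4)²) = 8.2765; v₂ = distance/dt₂ = 5.5176

ω₁ = 0.8289, v₂ = 5.5176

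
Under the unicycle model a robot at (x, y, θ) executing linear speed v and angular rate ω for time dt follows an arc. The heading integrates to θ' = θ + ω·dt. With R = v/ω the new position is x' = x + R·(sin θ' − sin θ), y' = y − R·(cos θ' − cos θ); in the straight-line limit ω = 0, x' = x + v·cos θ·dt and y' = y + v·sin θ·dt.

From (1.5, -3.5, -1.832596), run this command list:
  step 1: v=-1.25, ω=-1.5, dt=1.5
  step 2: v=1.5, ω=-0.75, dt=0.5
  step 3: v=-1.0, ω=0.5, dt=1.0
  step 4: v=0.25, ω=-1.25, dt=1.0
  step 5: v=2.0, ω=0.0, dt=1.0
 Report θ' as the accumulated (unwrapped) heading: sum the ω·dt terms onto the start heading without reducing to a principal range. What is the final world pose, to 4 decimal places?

(4.0580, -1.4254, -5.2076)

step 1: θ'=-4.0826 (R=0.8333) → pose (2.9784, -3.2249, -4.0826)
step 2: θ'=-4.4576 (R=-2.0000) → pose (2.6593, -2.5510, -4.4576)
step 3: θ'=-3.9576 (R=-2.0000) → pose (3.1379, -3.4172, -3.9576)
step 4: θ'=-5.2076 (R=-0.2000) → pose (3.1076, -3.1851, -5.2076)
step 5: θ'=-5.2076 (straight) → pose (4.0580, -1.4254, -5.2076)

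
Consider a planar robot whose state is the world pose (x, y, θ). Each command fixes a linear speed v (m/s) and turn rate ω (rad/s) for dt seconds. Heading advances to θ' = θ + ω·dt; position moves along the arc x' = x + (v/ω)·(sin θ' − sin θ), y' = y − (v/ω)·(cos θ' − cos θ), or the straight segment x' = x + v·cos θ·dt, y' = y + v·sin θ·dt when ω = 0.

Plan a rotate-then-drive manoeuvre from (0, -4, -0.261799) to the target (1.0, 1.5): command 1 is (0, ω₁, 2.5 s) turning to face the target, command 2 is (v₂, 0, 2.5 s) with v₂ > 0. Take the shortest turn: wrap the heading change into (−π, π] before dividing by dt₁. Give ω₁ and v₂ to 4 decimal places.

heading to target = atan2(1.5−-4, 1−0) = 1.3909
Δθ = wrap(1.3909 − -0.2618) = 1.6527; ω₁ = Δθ/dt₁ = 0.6611
distance = √((1−0)² + (1.5−-4)²) = 5.5902; v₂ = distance/dt₂ = 2.2361

ω₁ = 0.6611, v₂ = 2.2361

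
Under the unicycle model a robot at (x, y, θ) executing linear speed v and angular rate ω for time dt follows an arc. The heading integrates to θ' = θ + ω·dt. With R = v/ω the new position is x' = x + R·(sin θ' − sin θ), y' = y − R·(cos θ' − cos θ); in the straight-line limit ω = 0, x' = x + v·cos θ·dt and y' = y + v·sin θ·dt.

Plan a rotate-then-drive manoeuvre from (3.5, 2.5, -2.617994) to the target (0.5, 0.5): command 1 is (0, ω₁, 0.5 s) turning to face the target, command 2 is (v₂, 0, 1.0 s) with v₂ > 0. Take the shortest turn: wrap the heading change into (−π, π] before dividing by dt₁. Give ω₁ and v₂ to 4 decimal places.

heading to target = atan2(0.5−2.5, 0.5−3.5) = -2.5536
Δθ = wrap(-2.5536 − -2.6180) = 0.0644; ω₁ = Δθ/dt₁ = 0.1288
distance = √((0.5−3.5)² + (0.5−2.5)²) = 3.6056; v₂ = distance/dt₂ = 3.6056

ω₁ = 0.1288, v₂ = 3.6056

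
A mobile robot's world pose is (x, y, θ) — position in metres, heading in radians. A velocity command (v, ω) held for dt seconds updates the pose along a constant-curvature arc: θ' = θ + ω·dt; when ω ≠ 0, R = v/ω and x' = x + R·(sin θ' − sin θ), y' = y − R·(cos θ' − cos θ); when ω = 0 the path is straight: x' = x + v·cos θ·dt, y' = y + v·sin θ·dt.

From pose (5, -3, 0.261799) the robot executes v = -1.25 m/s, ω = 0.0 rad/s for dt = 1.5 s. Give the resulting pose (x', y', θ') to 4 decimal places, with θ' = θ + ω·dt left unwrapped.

(3.1889, -3.4853, 0.2618)

θ' = 0.2618 + 0.0·1.5 = 0.2618
ω = 0 → straight: x' = 5 + -1.25·cos(0.2618)·1.5 = 3.1889
y' = -3 + -1.25·sin(0.2618)·1.5 = -3.4853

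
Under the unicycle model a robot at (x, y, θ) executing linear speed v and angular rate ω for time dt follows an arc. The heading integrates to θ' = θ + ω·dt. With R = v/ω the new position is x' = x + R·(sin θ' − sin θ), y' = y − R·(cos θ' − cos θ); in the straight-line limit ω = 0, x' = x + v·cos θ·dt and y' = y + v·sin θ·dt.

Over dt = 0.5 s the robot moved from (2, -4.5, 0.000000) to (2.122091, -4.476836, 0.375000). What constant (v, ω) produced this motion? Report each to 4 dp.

Δθ = 0.375000 − 0.000000 = 0.375000
ω = Δθ/dt = 0.375000/0.5 = 0.7500
R = Δx/(sin θ' − sin θ) = 0.3333
v = R·ω = 0.3333·0.7500 = 0.2500

v = 0.2500, ω = 0.7500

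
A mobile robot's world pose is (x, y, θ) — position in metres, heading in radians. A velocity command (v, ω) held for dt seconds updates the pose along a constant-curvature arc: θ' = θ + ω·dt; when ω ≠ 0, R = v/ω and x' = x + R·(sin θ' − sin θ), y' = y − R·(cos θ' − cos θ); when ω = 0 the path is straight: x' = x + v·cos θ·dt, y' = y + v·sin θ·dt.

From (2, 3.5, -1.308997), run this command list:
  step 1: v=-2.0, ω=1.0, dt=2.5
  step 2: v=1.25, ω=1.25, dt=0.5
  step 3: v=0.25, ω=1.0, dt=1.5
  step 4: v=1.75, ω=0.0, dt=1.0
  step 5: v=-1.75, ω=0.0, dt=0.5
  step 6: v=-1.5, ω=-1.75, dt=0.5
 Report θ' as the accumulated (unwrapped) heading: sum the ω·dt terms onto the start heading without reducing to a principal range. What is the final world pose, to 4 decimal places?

(-2.1943, 4.1821, 2.4410)

step 1: θ'=1.1910 (R=-2.0000) → pose (-1.7893, 3.7238, 1.1910)
step 2: θ'=1.8160 (R=1.0000) → pose (-1.7480, 4.3373, 1.8160)
step 3: θ'=3.3160 (R=0.2500) → pose (-2.0339, 4.5228, 3.3160)
step 4: θ'=3.3160 (straight) → pose (-3.7573, 4.2191, 3.3160)
step 5: θ'=3.3160 (straight) → pose (-2.8956, 4.3710, 3.3160)
step 6: θ'=2.4410 (R=0.8571) → pose (-2.1943, 4.1821, 2.4410)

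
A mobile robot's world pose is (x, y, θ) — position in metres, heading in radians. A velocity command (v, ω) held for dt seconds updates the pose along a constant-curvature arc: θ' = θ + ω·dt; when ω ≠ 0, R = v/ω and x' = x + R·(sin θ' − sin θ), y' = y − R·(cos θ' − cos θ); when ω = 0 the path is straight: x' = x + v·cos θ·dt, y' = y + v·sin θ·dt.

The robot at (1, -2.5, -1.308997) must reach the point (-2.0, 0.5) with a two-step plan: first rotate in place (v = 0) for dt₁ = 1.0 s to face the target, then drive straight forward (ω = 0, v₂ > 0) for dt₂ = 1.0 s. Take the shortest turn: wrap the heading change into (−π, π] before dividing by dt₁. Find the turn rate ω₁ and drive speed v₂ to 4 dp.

ω₁ = -2.6180, v₂ = 4.2426

heading to target = atan2(0.5−-2.5, -2−1) = 2.3562
Δθ = wrap(2.3562 − -1.3090) = -2.6180; ω₁ = Δθ/dt₁ = -2.6180
distance = √((-2−1)² + (0.5−-2.5)²) = 4.2426; v₂ = distance/dt₂ = 4.2426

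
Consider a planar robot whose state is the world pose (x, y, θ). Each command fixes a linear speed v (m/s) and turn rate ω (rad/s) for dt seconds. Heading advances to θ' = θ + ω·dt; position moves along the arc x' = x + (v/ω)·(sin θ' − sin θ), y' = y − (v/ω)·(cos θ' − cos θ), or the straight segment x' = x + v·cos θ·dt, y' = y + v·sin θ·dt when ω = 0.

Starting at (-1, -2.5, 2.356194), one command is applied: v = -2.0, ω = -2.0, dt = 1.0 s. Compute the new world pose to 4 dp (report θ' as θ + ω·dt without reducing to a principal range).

(-1.3584, -4.1443, 0.3562)

θ' = 2.3562 + -2.0·1.0 = 0.3562
R = v/ω = -2.0/-2.0 = 1.0000
x' = -1 + 1.0000·(sin 0.3562 − sin 2.3562) = -1.3584
y' = -2.5 − 1.0000·(cos 0.3562 − cos 2.3562) = -4.1443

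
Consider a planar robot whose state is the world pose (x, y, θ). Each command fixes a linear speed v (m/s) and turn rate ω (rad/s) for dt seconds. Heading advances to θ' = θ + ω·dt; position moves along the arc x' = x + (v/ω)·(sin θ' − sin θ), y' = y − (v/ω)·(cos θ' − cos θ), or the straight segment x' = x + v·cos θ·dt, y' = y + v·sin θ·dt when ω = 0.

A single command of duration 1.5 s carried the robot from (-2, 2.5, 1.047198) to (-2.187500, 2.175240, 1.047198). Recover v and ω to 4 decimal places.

Δθ = 1.047198 − 1.047198 = 0.000000
ω = Δθ/dt = 0.000000/1.5 = 0.0000
ω = 0 → v = (Δx·cos θ + Δy·sin θ)/dt = -0.2500

v = -0.2500, ω = 0.0000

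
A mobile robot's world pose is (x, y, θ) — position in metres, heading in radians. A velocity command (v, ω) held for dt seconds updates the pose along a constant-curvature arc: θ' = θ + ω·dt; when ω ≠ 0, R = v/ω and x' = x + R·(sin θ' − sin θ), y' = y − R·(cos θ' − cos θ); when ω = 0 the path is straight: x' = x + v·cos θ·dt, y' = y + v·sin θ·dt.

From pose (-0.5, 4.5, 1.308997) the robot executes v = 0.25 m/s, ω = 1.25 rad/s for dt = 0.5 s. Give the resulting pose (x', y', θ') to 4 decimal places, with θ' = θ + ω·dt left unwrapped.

θ' = 1.3090 + 1.25·0.5 = 1.9340
R = v/ω = 0.25/1.25 = 0.2000
x' = -0.5 + 0.2000·(sin 1.9340 − sin 1.3090) = -0.5062
y' = 4.5 − 0.2000·(cos 1.9340 − cos 1.3090) = 4.6228

(-0.5062, 4.6228, 1.9340)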